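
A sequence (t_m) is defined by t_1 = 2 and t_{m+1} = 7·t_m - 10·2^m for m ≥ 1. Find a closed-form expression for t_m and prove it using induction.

Computing the first terms: t_1 = 2, t_2 = -6, t_3 = -82. This suggests t_m = 2^(m + 1) - 2·7^(m - 1).
When m = 1: the formula gives 2 = 2 = t_1.
For the inductive step, assume it holds for an arbitrary i ≥ 1, so t_i = 2^(i + 1) - 2·7^(i - 1).
Then t_{i+1} = 7·t_i - 10·2^i = 7·(2^(i + 1) - 2·7^(i - 1)) - 10·2^i = 2^(i + 2) - 2·7^i = 2^((i+1) + 1) - 2·7^((i+1) - 1),
which is the claimed formula at m = i+1.
By induction, the statement is established for all m ≥ 1.

t_m = 2^(m + 1) - 2·7^(m - 1)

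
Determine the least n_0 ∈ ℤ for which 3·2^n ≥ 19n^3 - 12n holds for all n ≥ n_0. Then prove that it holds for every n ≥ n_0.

At n = 14: 49152 < 51968, so the inequality fails and n_0 ≥ 15. We prove 3·2^n ≥ 19n^3 - 12n for all n ≥ 15.
Base case (n = 15): 3·2^n = 98304 and 19n^3 - 12n = 63945, so 98304 ≥ 63945.
Inductive step: assume the claim holds for n = k, so 3·2^k ≥ 19k^3 - 12k.
Then 3·2^(k + 1) = 2·(3·2^k) ≥ 2·(19k^3 - 12k).
Also, for k ≥ 15 we have 2·(19k^3 - 12k) ≥ 19(k+1)^3 - 12(k+1), since 2·(19k^3 - 12k) − (19(k+1)^3 - 12(k+1)) = 19k^3 - 57k^2 - 69k - 7, which is nonnegative for all k ≥ 15.
Combining, 3·2^(k + 1) ≥ 19(k+1)^3 - 12(k+1).
This completes the induction.
Hence the smallest such n_0 is 15.

n_0 = 15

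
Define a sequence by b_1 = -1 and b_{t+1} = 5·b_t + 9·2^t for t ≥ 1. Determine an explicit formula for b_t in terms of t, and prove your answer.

Computing the first terms: b_1 = -1, b_2 = 13, b_3 = 101. This suggests b_t = -3·2^t + 5^t.
Base case (t = 1): the formula gives -1 = -1 = b_1.
Inductive step: suppose the statement holds for some j ≥ 1, so b_j = -3·2^j + 5^j.
Then b_{j+1} = 5·b_j + 9·2^j = 5·(-3·2^j + 5^j) + 9·2^j = -3·2^(j + 1) + 5^(j + 1),
which is the claimed formula at t = j+1.
This completes the induction.

b_t = -3·2^t + 5^t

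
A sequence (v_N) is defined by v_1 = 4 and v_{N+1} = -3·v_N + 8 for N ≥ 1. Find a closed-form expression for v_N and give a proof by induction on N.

Computing the first terms: v_1 = 4, v_2 = -4, v_3 = 20. This suggests v_N = 2(-3)^(N - 1) + 2.
Base step (N = 1): the formula gives 4 = 4 = v_1.
Inductive step: assume the claim holds for N = k, so v_k = 2(-3)^(k - 1) + 2.
Then v_{k+1} = -3·v_k + 8 = -3·(2(-3)^(k - 1) + 2) + 8 = 2(-3)^k + 2 = 2(-3)^((k+1) - 1) + 2,
which is the claimed formula at N = k+1.
By induction, the statement is established for all N ≥ 1.

v_N = 2(-3)^(N - 1) + 2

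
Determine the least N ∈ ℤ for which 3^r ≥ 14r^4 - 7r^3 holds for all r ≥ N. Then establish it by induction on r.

At r = 11: 177147 < 195657, so the inequality fails and N ≥ 12. We prove 3^r ≥ 14r^4 - 7r^3 for all r ≥ 12.
Base step (r = 12): 3^r = 531441 and 14r^4 - 7r^3 = 278208, so 531441 ≥ 278208.
For the inductive step, assume it holds for an arbitrary i ≥ 12, so 3^i ≥ 14i^4 - 7i^3.
Then 3^(i + 1) = 3·(3^i) ≥ 3·(14i^4 - 7i^3).
Also, for i ≥ 12 we have 3·(14i^4 - 7i^3) ≥ 14(i+1)^4 - 7(i+1)^3, since 3·(14i^4 - 7i^3) − (14(i+1)^4 - 7(i+1)^3) = 28i^4 - 70i^3 - 63i^2 - 35i - 7, which is nonnegative for all i ≥ 12.
Combining, 3^(i + 1) ≥ 14(i+1)^4 - 7(i+1)^3.
By the principle of mathematical induction, the result holds for all r ≥ 12.
Hence the smallest such N is 12.

N = 12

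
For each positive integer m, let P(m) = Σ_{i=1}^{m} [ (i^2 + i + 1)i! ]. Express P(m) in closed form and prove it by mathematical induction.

P(m) = (m + 1)(m + 1)! - 1

We claim P(m) = (m + 1)(m + 1)! - 1 for all m ≥ 1.
When m = 1: P(1) = 3, and the closed form gives 3. They agree.
Inductive step: assume the claim holds for m = i, so P(i) = (i + 1)(i + 1)! - 1.
Then P(i+1) = P(i) + ((i^2 + 3i + 3)(i + 1)!) = ((i + 1)(i + 1)! - 1) + ((i^2 + 3i + 3)(i + 1)!).
Simplifying, P(i+1) = ((i+1) + 1)((i+1) + 1)! - 1,
which is the closed form with m = i+1.
Hence, by induction on m, the claim holds for every m ≥ 1.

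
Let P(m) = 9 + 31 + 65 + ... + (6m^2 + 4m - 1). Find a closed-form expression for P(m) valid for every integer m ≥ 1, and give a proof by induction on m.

P(m) = m(m + 2)(2m + 1)

We claim P(m) = m(m + 2)(2m + 1) for all m ≥ 1.
For the base case m = 1: P(1) = 9, and the closed form gives 9. They agree.
For the inductive step, assume it holds for an arbitrary p ≥ 1, so P(p) = p(2p^2 + 5p + 2).
Then P(p+1) = P(p) + (6p^2 + 16p + 9) = (p(2p^2 + 5p + 2)) + (6p^2 + 16p + 9).
Simplifying, P(p+1) = (p + 1)(p + 3)(2p + 3) = (p+1)((p+1) + 2)(2(p+1) + 1),
which is the closed form with m = p+1.
By induction, the statement is established for all m ≥ 1.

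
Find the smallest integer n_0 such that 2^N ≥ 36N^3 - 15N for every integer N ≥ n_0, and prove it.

At N = 17: 131072 < 176613, so the inequality fails and n_0 ≥ 18. We prove 2^N ≥ 36N^3 - 15N for all N ≥ 18.
When N = 18: 2^N = 262144 and 36N^3 - 15N = 209682, so 262144 ≥ 209682.
Inductive step: assume the claim holds for N = j, so 2^j ≥ 36j^3 - 15j.
Then 2^(j + 1) = 2·(2^j) ≥ 2·(36j^3 - 15j).
Also, for j ≥ 18 we have 2·(36j^3 - 15j) ≥ 36(j+1)^3 - 15(j+1), since 2·(36j^3 - 15j) − (36(j+1)^3 - 15(j+1)) = 36j^3 - 108j^2 - 123j - 21, which is nonnegative for all j ≥ 18.
Combining, 2^(j + 1) ≥ 36(j+1)^3 - 15(j+1).
By induction, the statement is established for all N ≥ 18.
Hence the smallest such n_0 is 18.

n_0 = 18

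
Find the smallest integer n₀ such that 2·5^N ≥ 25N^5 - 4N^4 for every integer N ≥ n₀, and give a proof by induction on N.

n₀ = 9

At N = 8: 781250 < 802816, so the inequality fails and n₀ ≥ 9. We prove 2·5^N ≥ 25N^5 - 4N^4 for all N ≥ 9.
Base case (N = 9): 2·5^N = 3906250 and 25N^5 - 4N^4 = 1449981, so 3906250 ≥ 1449981.
Suppose the result is true for N = i, so 2·5^i ≥ 25i^5 - 4i^4.
Then 2·5^(i + 1) = 5·(2·5^i) ≥ 5·(25i^5 - 4i^4).
Also, for i ≥ 9 we have 5·(25i^5 - 4i^4) ≥ 25(i+1)^5 - 4(i+1)^4, since 5·(25i^5 - 4i^4) − (25(i+1)^5 - 4(i+1)^4) = 100i^5 - 141i^4 - 234i^3 - 226i^2 - 109i - 21, which is nonnegative for all i ≥ 9.
Combining, 2·5^(i + 1) ≥ 25(i+1)^5 - 4(i+1)^4.
By induction, the statement is established for all N ≥ 9.
Hence the smallest such n₀ is 9.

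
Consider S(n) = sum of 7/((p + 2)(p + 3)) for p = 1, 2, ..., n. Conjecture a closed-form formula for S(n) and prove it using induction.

We claim S(n) = 7n/(3(n + 3)) for all n ≥ 1.
For the base case n = 1: S(1) = 7/12, and the closed form gives 7/12. They agree.
For the inductive step, assume it holds for an arbitrary p ≥ 1, so S(p) = 7p/(3(p + 3)).
Then S(p+1) = S(p) + (7/((p + 3)(p + 4))) = (7p/(3(p + 3))) + (7/((p + 3)(p + 4))).
Simplifying, S(p+1) = 7(p + 1)/(3(p + 4)) = 7(p+1)/(3((p+1) + 3)),
which is the closed form with n = p+1.
This completes the induction.

S(n) = 7n/(3(n + 3))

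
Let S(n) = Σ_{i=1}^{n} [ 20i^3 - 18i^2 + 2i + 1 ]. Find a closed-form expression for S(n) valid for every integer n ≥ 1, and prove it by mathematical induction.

S(n) = n(5n^3 + 4n^2 - 3n - 1)

We claim S(n) = n(5n^3 + 4n^2 - 3n - 1) for all n ≥ 1.
When n = 1: S(1) = 5, and the closed form gives 5. They agree.
For the inductive step, assume it holds for an arbitrary i ≥ 1, so S(i) = i(5i^3 + 4i^2 - 3i - 1).
Then S(i+1) = S(i) + (20i^3 + 42i^2 + 26i + 5) = (i(5i^3 + 4i^2 - 3i - 1)) + (20i^3 + 42i^2 + 26i + 5).
Simplifying, S(i+1) = (i + 1)(5i^3 + 19i^2 + 20i + 5) = (i+1)(5(i+1)^3 + 4(i+1)^2 - 3(i+1) - 1),
which is the closed form with n = i+1.
By induction, the statement is established for all n ≥ 1.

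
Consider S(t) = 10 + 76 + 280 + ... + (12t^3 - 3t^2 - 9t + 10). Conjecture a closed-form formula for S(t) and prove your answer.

S(t) = t(3t^3 + 5t^2 - 3t + 5)

We claim S(t) = t(3t^3 + 5t^2 - 3t + 5) for all t ≥ 1.
When t = 1: S(1) = 10, and the closed form gives 10. They agree.
For the inductive step, assume it holds for an arbitrary i ≥ 1, so S(i) = i(3i^3 + 5i^2 - 3i + 5).
Then S(i+1) = S(i) + (12i^3 + 33i^2 + 21i + 10) = (i(3i^3 + 5i^2 - 3i + 5)) + (12i^3 + 33i^2 + 21i + 10).
Simplifying, S(i+1) = (i + 1)(3i^3 + 14i^2 + 16i + 10) = (i+1)(3(i+1)^3 + 5(i+1)^2 - 3(i+1) + 5),
which is the closed form with t = i+1.
By induction, the statement is established for all t ≥ 1.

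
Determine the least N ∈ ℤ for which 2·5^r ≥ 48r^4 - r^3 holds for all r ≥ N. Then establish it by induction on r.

N = 7

At r = 6: 31250 < 61992, so the inequality fails and N ≥ 7. We prove 2·5^r ≥ 48r^4 - r^3 for all r ≥ 7.
For the base case r = 7: 2·5^r = 156250 and 48r^4 - r^3 = 114905, so 156250 ≥ 114905.
Inductive step: suppose the statement holds for some k ≥ 7, so 2·5^k ≥ 48k^4 - k^3.
Then 2·5^(k + 1) = 5·(2·5^k) ≥ 5·(48k^4 - k^3).
Also, for k ≥ 7 we have 5·(48k^4 - k^3) ≥ 48(k+1)^4 - (k+1)^3, since 5·(48k^4 - k^3) − (48(k+1)^4 - (k+1)^3) = 192k^4 - 196k^3 - 285k^2 - 189k - 47, which is nonnegative for all k ≥ 7.
Combining, 2·5^(k + 1) ≥ 48(k+1)^4 - (k+1)^3.
By the principle of mathematical induction, the result holds for all r ≥ 7.
Hence the smallest such N is 7.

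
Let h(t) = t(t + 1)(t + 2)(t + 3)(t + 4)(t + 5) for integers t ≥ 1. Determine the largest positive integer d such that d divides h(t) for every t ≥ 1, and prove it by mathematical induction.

Computing the first values: h(1) = 720 and h(2) = 5040; gcd(720, 5040) = 720, so d ≤ 720.
We prove 720 | t(t + 1)(t + 2)(t + 3)(t + 4)(t + 5) for all t ≥ 1 by induction on t.
When t = 1: h(1) = 720 = 720·(1), so 720 | h(1).
Suppose the result is true for t = j, i.e. 720 | h(j). Then
h(j+1) − h(j) = (j+1)·(j+2)·(j+3)·(j+4)·(j+5)·(j+6) − j·(j+1)·(j+2)·(j+3)·(j+4)·(j+5) = (j+1)·(j+2)·(j+3)·(j+4)·(j+5)·[(j+6) − j] = 6·(j+1)·(j+2)·(j+3)·(j+4)·(j+5). The product of 5 consecutive integers is divisible by (5)! = 120, so h(j+1) − h(j) is divisible by 6·120 = 720. By the inductive hypothesis 720 | h(j), hence 720 | h(j+1).
By the principle of mathematical induction, the result holds for all t ≥ 1.
Therefore the largest such d is 720.

d = 720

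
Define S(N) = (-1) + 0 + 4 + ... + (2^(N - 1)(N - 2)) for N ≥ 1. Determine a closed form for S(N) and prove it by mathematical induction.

We claim S(N) = 2^N(N - 3) + 3 for all N ≥ 1.
Base case (N = 1): S(1) = -1, and the closed form gives -1. They agree.
Suppose the result is true for N = k, so S(k) = 2^k(k - 3) + 3.
Then S(k+1) = S(k) + (2^k(k - 1)) = (2^k(k - 3) + 3) + (2^k(k - 1)).
Simplifying, S(k+1) = 2^(k + 1)k - 2^(k + 2) + 3 = 2^(k+1)((k+1) - 3) + 3,
which is the closed form with N = k+1.
This completes the induction.

S(N) = 2^N(N - 3) + 3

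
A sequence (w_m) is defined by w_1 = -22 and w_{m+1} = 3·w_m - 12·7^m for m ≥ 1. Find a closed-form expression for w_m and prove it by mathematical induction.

Computing the first terms: w_1 = -22, w_2 = -150, w_3 = -1038. This suggests w_m = -3^(m - 1) - 3·7^m.
When m = 1: the formula gives -22 = -22 = w_1.
Inductive step: suppose the statement holds for some r ≥ 1, so w_r = -3^(r - 1) - 3·7^r.
Then w_{r+1} = 3·w_r - 12·7^r = 3·(-3^(r - 1) - 3·7^r) - 12·7^r = -3^r - 3·7^(r + 1) = -3^((r+1) - 1) - 3·7^(r+1),
which is the claimed formula at m = r+1.
By induction, the statement is established for all m ≥ 1.

w_m = -3^(m - 1) - 3·7^m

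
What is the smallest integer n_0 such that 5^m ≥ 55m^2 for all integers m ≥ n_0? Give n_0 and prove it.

n_0 = 5

At m = 4: 625 < 880, so the inequality fails and n_0 ≥ 5. We prove 5^m ≥ 55m^2 for all m ≥ 5.
Base case (m = 5): 5^m = 3125 and 55m^2 = 1375, so 3125 ≥ 1375.
Inductive step: assume the claim holds for m = r, so 5^r ≥ 55r^2.
Then 5^(r + 1) = 5·(5^r) ≥ 5·(55r^2).
Also, for r ≥ 5 we have 5·(55r^2) ≥ 55(r+1)^2, since 5 ≥ (1 + 1/r)^2 for all r ≥ 5.
Combining, 5^(r + 1) ≥ 55(r+1)^2.
Hence, by induction on m, the claim holds for every m ≥ 5.
Hence the smallest such n_0 is 5.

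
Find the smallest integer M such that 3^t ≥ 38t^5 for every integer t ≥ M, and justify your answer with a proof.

At t = 15: 14348907 < 28856250, so the inequality fails and M ≥ 16. We prove 3^t ≥ 38t^5 for all t ≥ 16.
When t = 16: 3^t = 43046721 and 38t^5 = 39845888, so 43046721 ≥ 39845888.
For the inductive step, assume it holds for an arbitrary m ≥ 16, so 3^m ≥ 38m^5.
Then 3^(m + 1) = 3·(3^m) ≥ 3·(38m^5).
Also, for m ≥ 16 we have 3·(38m^5) ≥ 38(m+1)^5, since 3 ≥ (1 + 1/m)^5 for all m ≥ 16.
Combining, 3^(m + 1) ≥ 38(m+1)^5.
This completes the induction.
Hence the smallest such M is 16.

M = 16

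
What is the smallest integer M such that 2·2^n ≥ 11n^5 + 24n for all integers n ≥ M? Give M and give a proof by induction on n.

M = 26

At n = 25: 67108864 < 107422475, so the inequality fails and M ≥ 26. We prove 2·2^n ≥ 11n^5 + 24n for all n ≥ 26.
Base case (n = 26): 2·2^n = 134217728 and 11n^5 + 24n = 130695760, so 134217728 ≥ 130695760.
Suppose the result is true for n = m, so 2·2^m ≥ 11m^5 + 24m.
Then 2·2^(m + 1) = 2·(2·2^m) ≥ 2·(11m^5 + 24m).
Also, for m ≥ 26 we have 2·(11m^5 + 24m) ≥ 11(m+1)^5 + 24(m+1), since 2·(11m^5 + 24m) − (11(m+1)^5 + 24(m+1)) = 11m^5 - 55m^4 - 110m^3 - 110m^2 - 31m - 35, which is nonnegative for all m ≥ 26.
Combining, 2·2^(m + 1) ≥ 11(m+1)^5 + 24(m+1).
By the principle of mathematical induction, the result holds for all n ≥ 26.
Hence the smallest such M is 26.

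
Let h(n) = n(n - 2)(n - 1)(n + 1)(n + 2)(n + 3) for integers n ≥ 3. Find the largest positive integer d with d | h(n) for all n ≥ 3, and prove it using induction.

d = 720

Computing the first values: h(3) = 720 and h(4) = 5040; gcd(720, 5040) = 720, so d ≤ 720.
We prove 720 | n(n - 2)(n - 1)(n + 1)(n + 2)(n + 3) for all n ≥ 3 by induction on n.
For the base case n = 3: h(3) = 720 = 720·(1), so 720 | h(3).
Inductive step: suppose the statement holds for some i ≥ 3, i.e. 720 | h(i). Then
h(i+1) − h(i) = (i-1)·i·(i+1)·(i+2)·(i+3)·(i+4) − (i-2)·(i-1)·i·(i+1)·(i+2)·(i+3) = (i-1)·i·(i+1)·(i+2)·(i+3)·[(i+4) − (i-2)] = 6·(i-1)·i·(i+1)·(i+2)·(i+3). The product of 5 consecutive integers is divisible by (5)! = 120, so h(i+1) − h(i) is divisible by 6·120 = 720. By the inductive hypothesis 720 | h(i), hence 720 | h(i+1).
By induction, the statement is established for all n ≥ 3.
Therefore the largest such d is 720.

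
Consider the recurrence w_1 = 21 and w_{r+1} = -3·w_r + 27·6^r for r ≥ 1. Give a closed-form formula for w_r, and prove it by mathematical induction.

w_r = -(-3)^r + 3·6^r

Computing the first terms: w_1 = 21, w_2 = 99, w_3 = 675. This suggests w_r = -(-3)^r + 3·6^r.
Base case (r = 1): the formula gives 21 = 21 = w_1.
Inductive step: suppose the statement holds for some j ≥ 1, so w_j = -(-3)^j + 3·6^j.
Then w_{j+1} = -3·w_j + 27·6^j = -3·(-(-3)^j + 3·6^j) + 27·6^j = -(-3)^(j + 1) + 3·6^(j + 1),
which is the claimed formula at r = j+1.
This completes the induction.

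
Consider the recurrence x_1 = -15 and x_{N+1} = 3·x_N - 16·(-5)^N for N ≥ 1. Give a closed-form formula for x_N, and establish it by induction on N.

x_N = 2(-5)^N - 5·3^(N - 1)

Computing the first terms: x_1 = -15, x_2 = 35, x_3 = -295. This suggests x_N = 2(-5)^N - 5·3^(N - 1).
Base case (N = 1): the formula gives -15 = -15 = x_1.
Suppose the result is true for N = r, so x_r = 2(-5)^r - 5·3^(r - 1).
Then x_{r+1} = 3·x_r - 16·(-5)^r = 3·(2(-5)^r - 5·3^(r - 1)) - 16·(-5)^r = 2(-5)^(r + 1) - 5·3^r = 2(-5)^(r+1) - 5·3^((r+1) - 1),
which is the claimed formula at N = r+1.
This completes the induction.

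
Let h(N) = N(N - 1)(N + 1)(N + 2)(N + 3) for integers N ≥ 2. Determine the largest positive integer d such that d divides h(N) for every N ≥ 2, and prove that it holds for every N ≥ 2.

d = 120

Computing the first values: h(2) = 120 and h(3) = 720; gcd(120, 720) = 120, so d ≤ 120.
We prove 120 | N(N - 1)(N + 1)(N + 2)(N + 3) for all N ≥ 2 by induction on N.
When N = 2: h(2) = 120 = 120·(1), so 120 | h(2).
Suppose the result is true for N = r, i.e. 120 | h(r). Then
h(r+1) − h(r) = r·(r+1)·(r+2)·(r+3)·(r+4) − (r-1)·r·(r+1)·(r+2)·(r+3) = r·(r+1)·(r+2)·(r+3)·[(r+4) − (r-1)] = 5·r·(r+1)·(r+2)·(r+3). The product of 4 consecutive integers is divisible by (4)! = 24, so h(r+1) − h(r) is divisible by 5·24 = 120. By the inductive hypothesis 120 | h(r), hence 120 | h(r+1).
By the principle of mathematical induction, the result holds for all N ≥ 2.
Therefore the largest such d is 120.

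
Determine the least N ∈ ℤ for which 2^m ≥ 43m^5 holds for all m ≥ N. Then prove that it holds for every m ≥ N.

At m = 29: 536870912 < 881979407, so the inequality fails and N ≥ 30. We prove 2^m ≥ 43m^5 for all m ≥ 30.
Base step (m = 30): 2^m = 1073741824 and 43m^5 = 1044900000, so 1073741824 ≥ 1044900000.
Inductive step: assume the claim holds for m = r, so 2^r ≥ 43r^5.
Then 2^(r + 1) = 2·(2^r) ≥ 2·(43r^5).
Also, for r ≥ 30 we have 2·(43r^5) ≥ 43(r+1)^5, since 2 ≥ (1 + 1/r)^5 for all r ≥ 30.
Combining, 2^(r + 1) ≥ 43(r+1)^5.
By the principle of mathematical induction, the result holds for all m ≥ 30.
Hence the smallest such N is 30.

N = 30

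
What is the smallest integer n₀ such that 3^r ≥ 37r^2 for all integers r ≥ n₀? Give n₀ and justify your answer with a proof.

At r = 6: 729 < 1332, so the inequality fails and n₀ ≥ 7. We prove 3^r ≥ 37r^2 for all r ≥ 7.
For the base case r = 7: 3^r = 2187 and 37r^2 = 1813, so 2187 ≥ 1813.
Inductive step: assume the claim holds for r = p, so 3^p ≥ 37p^2.
Then 3^(p + 1) = 3·(3^p) ≥ 3·(37p^2).
Also, for p ≥ 7 we have 3·(37p^2) ≥ 37(p+1)^2, since 3 ≥ (1 + 1/p)^2 for all p ≥ 7.
Combining, 3^(p + 1) ≥ 37(p+1)^2.
Hence, by induction on r, the claim holds for every r ≥ 7.
Hence the smallest such n₀ is 7.

n₀ = 7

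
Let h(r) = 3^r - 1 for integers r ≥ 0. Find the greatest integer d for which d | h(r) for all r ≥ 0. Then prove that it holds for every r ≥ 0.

Computing the first values: h(0) = 0 and h(1) = 2; gcd(0, 2) = 2, so d ≤ 2.
We prove 2 | 3^r - 1 for all r ≥ 0 by induction on r.
For the base case r = 0: h(0) = 0 = 2·(0), so 2 | h(0).
For the inductive step, assume it holds for an arbitrary k ≥ 0, i.e. 2 | h(k). Then
h(k+1) = 3^(k+1) - 1 = 3·(3^k - 1) + 2 = 3·h(k) + 2. The first term is divisible by 2 by the inductive hypothesis, and 2 is divisible by 2. Hence 2 | h(k+1).
By the principle of mathematical induction, the result holds for all r ≥ 0.
Therefore the largest such d is 2.

d = 2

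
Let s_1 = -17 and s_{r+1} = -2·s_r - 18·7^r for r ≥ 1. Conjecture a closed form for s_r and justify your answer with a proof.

Computing the first terms: s_1 = -17, s_2 = -92, s_3 = -698. This suggests s_r = -3(-2)^(r - 1) - 2·7^r.
Base step (r = 1): the formula gives -17 = -17 = s_1.
Suppose the result is true for r = i, so s_i = -3(-2)^(i - 1) - 2·7^i.
Then s_{i+1} = -2·s_i - 18·7^i = -2·(-3(-2)^(i - 1) - 2·7^i) - 18·7^i = -3(-2)^i - 2·7^(i + 1) = -3(-2)^((i+1) - 1) - 2·7^(i+1),
which is the claimed formula at r = i+1.
By induction, the statement is established for all r ≥ 1.

s_r = -3(-2)^(r - 1) - 2·7^r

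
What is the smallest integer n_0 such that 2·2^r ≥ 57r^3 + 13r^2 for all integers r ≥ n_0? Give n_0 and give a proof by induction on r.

n_0 = 18

At r = 17: 262144 < 283798, so the inequality fails and n_0 ≥ 18. We prove 2·2^r ≥ 57r^3 + 13r^2 for all r ≥ 18.
For the base case r = 18: 2·2^r = 524288 and 57r^3 + 13r^2 = 336636, so 524288 ≥ 336636.
Suppose the result is true for r = j, so 2·2^j ≥ 57j^3 + 13j^2.
Then 2·2^(j + 1) = 2·(2·2^j) ≥ 2·(57j^3 + 13j^2).
Also, for j ≥ 18 we have 2·(57j^3 + 13j^2) ≥ 57(j+1)^3 + 13(j+1)^2, since 2·(57j^3 + 13j^2) − (57(j+1)^3 + 13(j+1)^2) = 57j^3 - 158j^2 - 197j - 70, which is nonnegative for all j ≥ 18.
Combining, 2·2^(j + 1) ≥ 57(j+1)^3 + 13(j+1)^2.
By the principle of mathematical induction, the result holds for all r ≥ 18.
Hence the smallest such n_0 is 18.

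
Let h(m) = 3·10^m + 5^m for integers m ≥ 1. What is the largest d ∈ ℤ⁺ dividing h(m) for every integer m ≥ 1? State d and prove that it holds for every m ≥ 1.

Computing the first values: h(1) = 35 and h(2) = 325; gcd(35, 325) = 5, so d ≤ 5.
We prove 5 | 3·10^m + 5^m for all m ≥ 1 by induction on m.
For the base case m = 1: h(1) = 35 = 5·(7), so 5 | h(1).
For the inductive step, assume it holds for an arbitrary i ≥ 1, i.e. 5 | h(i). Then
h(i+1) − 10·h(i) = (3·10^(i+1) + 5^(i+1)) − 10·(3·10^i + 5^i) = (1)·5^i·(5 − 10) = (-5)·5^i. Since 5 | h(i) by the inductive hypothesis, 5 | 10·h(i); and 5 | -5 since -5 = 5·-1. Therefore 5 | h(i+1).
This completes the induction.
Therefore the largest such d is 5.

d = 5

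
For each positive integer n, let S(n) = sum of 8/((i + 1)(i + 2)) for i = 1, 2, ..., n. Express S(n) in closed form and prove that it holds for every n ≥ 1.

We claim S(n) = 4n/(n + 2) for all n ≥ 1.
When n = 1: S(1) = 4/3, and the closed form gives 4/3. They agree.
Inductive step: assume the claim holds for n = i, so S(i) = 4i/(i + 2).
Then S(i+1) = S(i) + (8/((i + 2)(i + 3))) = (4i/(i + 2)) + (8/((i + 2)(i + 3))).
Simplifying, S(i+1) = 4(i + 1)/(i + 3) = 4(i+1)/((i+1) + 2),
which is the closed form with n = i+1.
By induction, the statement is established for all n ≥ 1.

S(n) = 4n/(n + 2)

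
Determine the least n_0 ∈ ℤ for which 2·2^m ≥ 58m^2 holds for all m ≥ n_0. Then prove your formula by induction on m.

n_0 = 13

At m = 12: 8192 < 8352, so the inequality fails and n_0 ≥ 13. We prove 2·2^m ≥ 58m^2 for all m ≥ 13.
When m = 13: 2·2^m = 16384 and 58m^2 = 9802, so 16384 ≥ 9802.
Inductive step: assume the claim holds for m = k, so 2·2^k ≥ 58k^2.
Then 2·2^(k + 1) = 2·(2·2^k) ≥ 2·(58k^2).
Also, for k ≥ 13 we have 2·(58k^2) ≥ 58(k+1)^2, since 2 ≥ (1 + 1/k)^2 for all k ≥ 13.
Combining, 2·2^(k + 1) ≥ 58(k+1)^2.
By the principle of mathematical induction, the result holds for all m ≥ 13.
Hence the smallest such n_0 is 13.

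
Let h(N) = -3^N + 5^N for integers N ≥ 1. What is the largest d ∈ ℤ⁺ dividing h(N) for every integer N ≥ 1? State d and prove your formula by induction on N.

Computing the first values: h(1) = 2 and h(2) = 16; gcd(2, 16) = 2, so d ≤ 2.
We prove 2 | -3^N + 5^N for all N ≥ 1 by induction on N.
Base case (N = 1): h(1) = 2 = 2·(1), so 2 | h(1).
Inductive step: suppose the statement holds for some m ≥ 1, i.e. 2 | h(m). Then
5^{m+1} − 3^{m+1} = 5·5^m − 3·3^m = 5·(5^m − 3^m) + (2)·3^m. The first term is divisible by 2 by the inductive hypothesis, and the second term (2)·3^m is divisible by 2 since 2 | 2. Hence 2 | h(m+1).
By the principle of mathematical induction, the result holds for all N ≥ 1.
Therefore the largest such d is 2.

d = 2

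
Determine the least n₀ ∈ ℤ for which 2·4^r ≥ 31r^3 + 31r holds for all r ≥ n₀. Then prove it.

At r = 5: 2048 < 4030, so the inequality fails and n₀ ≥ 6. We prove 2·4^r ≥ 31r^3 + 31r for all r ≥ 6.
For the base case r = 6: 2·4^r = 8192 and 31r^3 + 31r = 6882, so 8192 ≥ 6882.
Suppose the result is true for r = j, so 2·4^j ≥ 31j^3 + 31j.
Then 2·4^(j + 1) = 4·(2·4^j) ≥ 4·(31j^3 + 31j).
Also, for j ≥ 6 we have 4·(31j^3 + 31j) ≥ 31(j+1)^3 + 31(j+1), since 4·(31j^3 + 31j) − (31(j+1)^3 + 31(j+1)) = 93j^3 - 93j^2 - 62, which is nonnegative for all j ≥ 6.
Combining, 2·4^(j + 1) ≥ 31(j+1)^3 + 31(j+1).
Hence, by induction on r, the claim holds for every r ≥ 6.
Hence the smallest such n₀ is 6.

n₀ = 6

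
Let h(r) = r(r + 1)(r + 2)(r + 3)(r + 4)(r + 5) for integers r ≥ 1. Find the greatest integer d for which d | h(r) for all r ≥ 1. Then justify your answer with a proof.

Computing the first values: h(1) = 720 and h(2) = 5040; gcd(720, 5040) = 720, so d ≤ 720.
We prove 720 | r(r + 1)(r + 2)(r + 3)(r + 4)(r + 5) for all r ≥ 1 by induction on r.
Base case (r = 1): h(1) = 720 = 720·(1), so 720 | h(1).
For the inductive step, assume it holds for an arbitrary p ≥ 1, i.e. 720 | h(p). Then
h(p+1) − h(p) = (p+1)·(p+2)·(p+3)·(p+4)·(p+5)·(p+6) − p·(p+1)·(p+2)·(p+3)·(p+4)·(p+5) = (p+1)·(p+2)·(p+3)·(p+4)·(p+5)·[(p+6) − p] = 6·(p+1)·(p+2)·(p+3)·(p+4)·(p+5). The product of 5 consecutive integers is divisible by (5)! = 120, so h(p+1) − h(p) is divisible by 6·120 = 720. By the inductive hypothesis 720 | h(p), hence 720 | h(p+1).
By induction, the statement is established for all r ≥ 1.
Therefore the largest such d is 720.

d = 720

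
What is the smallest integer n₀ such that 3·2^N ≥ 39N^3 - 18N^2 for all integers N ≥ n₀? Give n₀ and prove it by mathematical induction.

n₀ = 16

At N = 15: 98304 < 127575, so the inequality fails and n₀ ≥ 16. We prove 3·2^N ≥ 39N^3 - 18N^2 for all N ≥ 16.
For the base case N = 16: 3·2^N = 196608 and 39N^3 - 18N^2 = 155136, so 196608 ≥ 155136.
Suppose the result is true for N = j, so 3·2^j ≥ 39j^3 - 18j^2.
Then 3·2^(j + 1) = 2·(3·2^j) ≥ 2·(39j^3 - 18j^2).
Also, for j ≥ 16 we have 2·(39j^3 - 18j^2) ≥ 39(j+1)^3 - 18(j+1)^2, since 2·(39j^3 - 18j^2) − (39(j+1)^3 - 18(j+1)^2) = 39j^3 - 135j^2 - 81j - 21, which is nonnegative for all j ≥ 16.
Combining, 3·2^(j + 1) ≥ 39(j+1)^3 - 18(j+1)^2.
By the principle of mathematical induction, the result holds for all N ≥ 16.
Hence the smallest such n₀ is 16.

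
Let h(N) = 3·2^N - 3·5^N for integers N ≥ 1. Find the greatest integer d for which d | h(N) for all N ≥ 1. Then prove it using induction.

d = 9

Computing the first values: h(1) = -9 and h(2) = -63; gcd(-9, -63) = 9, so d ≤ 9.
We prove 9 | 3·2^N - 3·5^N for all N ≥ 1 by induction on N.
Base step (N = 1): h(1) = -9 = 9·(-1), so 9 | h(1).
Inductive step: assume the claim holds for N = p, i.e. 9 | h(p). Then
h(p+1) − 5·h(p) = (3·2^(p+1) - 3·5^(p+1)) − 5·(3·2^p - 3·5^p) = (3)·2^p·(2 − 5) = (-9)·2^p. Since 9 | h(p) by the inductive hypothesis, 9 | 5·h(p); and 9 | -9 since -9 = 9·-1. Therefore 9 | h(p+1).
By induction, the statement is established for all N ≥ 1.
Therefore the largest such d is 9.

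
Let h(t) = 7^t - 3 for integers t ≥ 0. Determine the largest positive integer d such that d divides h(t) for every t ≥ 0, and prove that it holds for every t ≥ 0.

d = 2

Computing the first values: h(0) = -2 and h(1) = 4; gcd(-2, 4) = 2, so d ≤ 2.
We prove 2 | 7^t - 3 for all t ≥ 0 by induction on t.
When t = 0: h(0) = -2 = 2·(-1), so 2 | h(0).
For the inductive step, assume it holds for an arbitrary i ≥ 0, i.e. 2 | h(i). Then
h(i+1) = 7^(i+1) - 3 = 7·(7^i - 3) + 18 = 7·h(i) + 18. The first term is divisible by 2 by the inductive hypothesis, and 18 is divisible by 2. Hence 2 | h(i+1).
By the principle of mathematical induction, the result holds for all t ≥ 0.
Therefore the largest such d is 2.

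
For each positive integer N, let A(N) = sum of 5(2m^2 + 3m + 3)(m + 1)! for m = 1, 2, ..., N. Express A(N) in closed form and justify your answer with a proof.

We claim A(N) = (10N + 5)(N + 2)! - 10 for all N ≥ 1.
When N = 1: A(1) = 80, and the closed form gives 80. They agree.
Suppose the result is true for N = m, so A(m) = (10m + 5)(m + 2)! - 10.
Then A(m+1) = A(m) + (5(2m^2 + 7m + 8)(m + 2)!) = ((10m + 5)(m + 2)! - 10) + (5(2m^2 + 7m + 8)(m + 2)!).
Simplifying, A(m+1) = (10(m+1) + 5)((m+1) + 2)! - 10,
which is the closed form with N = m+1.
By induction, the statement is established for all N ≥ 1.

A(N) = (10N + 5)(N + 2)! - 10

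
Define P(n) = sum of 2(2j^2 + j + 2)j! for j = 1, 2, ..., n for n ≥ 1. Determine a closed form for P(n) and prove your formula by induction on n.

We claim P(n) = (4n + 2)(n + 1)! - 2 for all n ≥ 1.
Base step (n = 1): P(1) = 10, and the closed form gives 10. They agree.
Inductive step: assume the claim holds for n = j, so P(j) = (4j + 2)(j + 1)! - 2.
Then P(j+1) = P(j) + (2(2j^2 + 5j + 5)(j + 1)!) = ((4j + 2)(j + 1)! - 2) + (2(2j^2 + 5j + 5)(j + 1)!).
Simplifying, P(j+1) = (4(j+1) + 2)((j+1) + 1)! - 2,
which is the closed form with n = j+1.
By induction, the statement is established for all n ≥ 1.

P(n) = (4n + 2)(n + 1)! - 2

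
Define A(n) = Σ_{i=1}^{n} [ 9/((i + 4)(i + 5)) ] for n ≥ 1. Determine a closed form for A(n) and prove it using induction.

We claim A(n) = 9n/(5(n + 5)) for all n ≥ 1.
When n = 1: A(1) = 3/10, and the closed form gives 3/10. They agree.
Suppose the result is true for n = i, so A(i) = 9i/(5(i + 5)).
Then A(i+1) = A(i) + (9/((i + 5)(i + 6))) = (9i/(5(i + 5))) + (9/((i + 5)(i + 6))).
Simplifying, A(i+1) = 9(i + 1)/(5(i + 6)) = 9(i+1)/(5((i+1) + 5)),
which is the closed form with n = i+1.
By the principle of mathematical induction, the result holds for all n ≥ 1.

A(n) = 9n/(5(n + 5))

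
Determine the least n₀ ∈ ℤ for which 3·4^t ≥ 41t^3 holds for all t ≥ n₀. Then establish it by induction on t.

n₀ = 6

At t = 5: 3072 < 5125, so the inequality fails and n₀ ≥ 6. We prove 3·4^t ≥ 41t^3 for all t ≥ 6.
Base case (t = 6): 3·4^t = 12288 and 41t^3 = 8856, so 12288 ≥ 8856.
For the inductive step, assume it holds for an arbitrary k ≥ 6, so 3·4^k ≥ 41k^3.
Then 3·4^(k + 1) = 4·(3·4^k) ≥ 4·(41k^3).
Also, for k ≥ 6 we have 4·(41k^3) ≥ 41(k+1)^3, since 4 ≥ (1 + 1/k)^3 for all k ≥ 6.
Combining, 3·4^(k + 1) ≥ 41(k+1)^3.
By induction, the statement is established for all t ≥ 6.
Hence the smallest such n₀ is 6.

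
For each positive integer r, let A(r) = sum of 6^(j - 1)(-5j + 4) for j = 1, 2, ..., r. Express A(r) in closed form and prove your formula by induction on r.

A(r) = 6^r(-r + 1) - 1

We claim A(r) = 6^r(-r + 1) - 1 for all r ≥ 1.
Base step (r = 1): A(1) = -1, and the closed form gives -1. They agree.
Inductive step: suppose the statement holds for some j ≥ 1, so A(j) = 6^j(-j + 1) - 1.
Then A(j+1) = A(j) + (6^j(-5j - 1)) = (6^j(-j + 1) - 1) + (6^j(-5j - 1)).
Simplifying, A(j+1) = -6·6^j·j - 1 = 6^(j+1)(-(j+1) + 1) - 1,
which is the closed form with r = j+1.
Hence, by induction on r, the claim holds for every r ≥ 1.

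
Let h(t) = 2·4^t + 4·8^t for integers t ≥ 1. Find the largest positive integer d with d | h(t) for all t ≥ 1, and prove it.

d = 8

Computing the first values: h(1) = 40 and h(2) = 288; gcd(40, 288) = 8, so d ≤ 8.
We prove 8 | 2·4^t + 4·8^t for all t ≥ 1 by induction on t.
Base case (t = 1): h(1) = 40 = 8·(5), so 8 | h(1).
For the inductive step, assume it holds for an arbitrary m ≥ 1, i.e. 8 | h(m). Then
h(m+1) − 8·h(m) = (2·4^(m+1) + 4·8^(m+1)) − 8·(2·4^m + 4·8^m) = (2)·4^m·(4 − 8) = (-8)·4^m. Since 8 | h(m) by the inductive hypothesis, 8 | 8·h(m); and 8 | -8 since -8 = 8·-1. Therefore 8 | h(m+1).
By the principle of mathematical induction, the result holds for all t ≥ 1.
Therefore the largest such d is 8.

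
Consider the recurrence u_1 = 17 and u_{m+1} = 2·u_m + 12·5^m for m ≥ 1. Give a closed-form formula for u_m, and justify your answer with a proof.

u_m = -3·2^(m - 1) + 4·5^m

Computing the first terms: u_1 = 17, u_2 = 94, u_3 = 488. This suggests u_m = -3·2^(m - 1) + 4·5^m.
For the base case m = 1: the formula gives 17 = 17 = u_1.
For the inductive step, assume it holds for an arbitrary r ≥ 1, so u_r = -3·2^(r - 1) + 4·5^r.
Then u_{r+1} = 2·u_r + 12·5^r = 2·(-3·2^(r - 1) + 4·5^r) + 12·5^r = -3·2^r + 4·5^(r + 1) = -3·2^((r+1) - 1) + 4·5^(r+1),
which is the claimed formula at m = r+1.
Hence, by induction on m, the claim holds for every m ≥ 1.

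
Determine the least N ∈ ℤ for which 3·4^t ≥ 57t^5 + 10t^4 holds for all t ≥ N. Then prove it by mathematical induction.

At t = 10: 3145728 < 5800000, so the inequality fails and N ≥ 11. We prove 3·4^t ≥ 57t^5 + 10t^4 for all t ≥ 11.
Base step (t = 11): 3·4^t = 12582912 and 57t^5 + 10t^4 = 9326317, so 12582912 ≥ 9326317.
Inductive step: suppose the statement holds for some i ≥ 11, so 3·4^i ≥ 57i^5 + 10i^4.
Then 3·4^(i + 1) = 4·(3·4^i) ≥ 4·(57i^5 + 10i^4).
Also, for i ≥ 11 we have 4·(57i^5 + 10i^4) ≥ 57(i+1)^5 + 10(i+1)^4, since 4·(57i^5 + 10i^4) − (57(i+1)^5 + 10(i+1)^4) = 171i^5 - 255i^4 - 610i^3 - 630i^2 - 325i - 67, which is nonnegative for all i ≥ 11.
Combining, 3·4^(i + 1) ≥ 57(i+1)^5 + 10(i+1)^4.
This completes the induction.
Hence the smallest such N is 11.

N = 11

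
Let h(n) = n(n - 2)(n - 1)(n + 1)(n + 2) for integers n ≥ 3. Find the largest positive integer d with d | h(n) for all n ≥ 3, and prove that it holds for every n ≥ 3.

Computing the first values: h(3) = 120 and h(4) = 720; gcd(120, 720) = 120, so d ≤ 120.
We prove 120 | n(n - 2)(n - 1)(n + 1)(n + 2) for all n ≥ 3 by induction on n.
For the base case n = 3: h(3) = 120 = 120·(1), so 120 | h(3).
Suppose the result is true for n = i, i.e. 120 | h(i). Then
h(i+1) − h(i) = (i-1)·i·(i+1)·(i+2)·(i+3) − (i-2)·(i-1)·i·(i+1)·(i+2) = (i-1)·i·(i+1)·(i+2)·[(i+3) − (i-2)] = 5·(i-1)·i·(i+1)·(i+2). The product of 4 consecutive integers is divisible by (4)! = 24, so h(i+1) − h(i) is divisible by 5·24 = 120. By the inductive hypothesis 120 | h(i), hence 120 | h(i+1).
By induction, the statement is established for all n ≥ 3.
Therefore the largest such d is 120.

d = 120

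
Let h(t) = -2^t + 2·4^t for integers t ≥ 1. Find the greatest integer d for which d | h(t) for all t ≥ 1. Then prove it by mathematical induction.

Computing the first values: h(1) = 6 and h(2) = 28; gcd(6, 28) = 2, so d ≤ 2.
We prove 2 | -2^t + 2·4^t for all t ≥ 1 by induction on t.
Base case (t = 1): h(1) = 6 = 2·(3), so 2 | h(1).
Inductive step: suppose the statement holds for some j ≥ 1, i.e. 2 | h(j). Then
h(j+1) − 4·h(j) = (-2^(j+1) + 2·4^(j+1)) − 4·(-2^j + 2·4^j) = (-1)·2^j·(2 − 4) = (2)·2^j. Since 2 | h(j) by the inductive hypothesis, 2 | 4·h(j); and 2 | 2 since 2 = 2·1. Therefore 2 | h(j+1).
This completes the induction.
Therefore the largest such d is 2.

d = 2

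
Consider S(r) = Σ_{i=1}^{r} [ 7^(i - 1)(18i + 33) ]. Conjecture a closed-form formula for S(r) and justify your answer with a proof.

S(r) = 7^r(3r + 5) - 5

We claim S(r) = 7^r(3r + 5) - 5 for all r ≥ 1.
Base case (r = 1): S(1) = 51, and the closed form gives 51. They agree.
Inductive step: assume the claim holds for r = i, so S(i) = 7^i(3i + 5) - 5.
Then S(i+1) = S(i) + (7^i(18i + 51)) = (7^i(3i + 5) - 5) + (7^i(18i + 51)).
Simplifying, S(i+1) = 21·7^i·i + 56·7^i - 5 = 7^(i+1)(3(i+1) + 5) - 5,
which is the closed form with r = i+1.
Hence, by induction on r, the claim holds for every r ≥ 1.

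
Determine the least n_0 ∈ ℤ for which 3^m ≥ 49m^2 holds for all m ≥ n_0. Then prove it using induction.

n_0 = 8

At m = 7: 2187 < 2401, so the inequality fails and n_0 ≥ 8. We prove 3^m ≥ 49m^2 for all m ≥ 8.
When m = 8: 3^m = 6561 and 49m^2 = 3136, so 6561 ≥ 3136.
For the inductive step, assume it holds for an arbitrary p ≥ 8, so 3^p ≥ 49p^2.
Then 3^(p + 1) = 3·(3^p) ≥ 3·(49p^2).
Also, for p ≥ 8 we have 3·(49p^2) ≥ 49(p+1)^2, since 3 ≥ (1 + 1/p)^2 for all p ≥ 8.
Combining, 3^(p + 1) ≥ 49(p+1)^2.
By induction, the statement is established for all m ≥ 8.
Hence the smallest such n_0 is 8.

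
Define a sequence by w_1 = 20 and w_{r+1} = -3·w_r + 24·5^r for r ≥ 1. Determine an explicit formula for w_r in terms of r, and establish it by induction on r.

w_r = 5(-3)^(r - 1) + 3·5^r

Computing the first terms: w_1 = 20, w_2 = 60, w_3 = 420. This suggests w_r = 5(-3)^(r - 1) + 3·5^r.
Base case (r = 1): the formula gives 20 = 20 = w_1.
For the inductive step, assume it holds for an arbitrary i ≥ 1, so w_i = 5(-3)^(i - 1) + 3·5^i.
Then w_{i+1} = -3·w_i + 24·5^i = -3·(5(-3)^(i - 1) + 3·5^i) + 24·5^i = 5(-3)^i + 3·5^(i + 1) = 5(-3)^((i+1) - 1) + 3·5^(i+1),
which is the claimed formula at r = i+1.
By the principle of mathematical induction, the result holds for all r ≥ 1.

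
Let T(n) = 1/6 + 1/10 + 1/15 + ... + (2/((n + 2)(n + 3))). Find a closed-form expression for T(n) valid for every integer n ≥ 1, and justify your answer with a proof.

We claim T(n) = 2n/(3(n + 3)) for all n ≥ 1.
Base step (n = 1): T(1) = 1/6, and the closed form gives 1/6. They agree.
Inductive step: assume the claim holds for n = i, so T(i) = 2i/(3(i + 3)).
Then T(i+1) = T(i) + (2/((i + 3)(i + 4))) = (2i/(3(i + 3))) + (2/((i + 3)(i + 4))).
Simplifying, T(i+1) = 2(i + 1)/(3(i + 4)) = 2(i+1)/(3((i+1) + 3)),
which is the closed form with n = i+1.
By induction, the statement is established for all n ≥ 1.

T(n) = 2n/(3(n + 3))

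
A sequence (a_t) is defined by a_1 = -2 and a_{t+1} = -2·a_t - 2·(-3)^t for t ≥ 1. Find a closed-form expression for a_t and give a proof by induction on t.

Computing the first terms: a_1 = -2, a_2 = 10, a_3 = -38. This suggests a_t = (-2)^(t + 1) + 2(-3)^t.
When t = 1: the formula gives -2 = -2 = a_1.
Suppose the result is true for t = i, so a_i = (-2)^(i + 1) + 2(-3)^i.
Then a_{i+1} = -2·a_i - 2·(-3)^i = -2·((-2)^(i + 1) + 2(-3)^i) - 2·(-3)^i = (-2)^(i + 2) + 2(-3)^(i + 1) = (-2)^((i+1) + 1) + 2(-3)^(i+1),
which is the claimed formula at t = i+1.
Hence, by induction on t, the claim holds for every t ≥ 1.

a_t = (-2)^(t + 1) + 2(-3)^t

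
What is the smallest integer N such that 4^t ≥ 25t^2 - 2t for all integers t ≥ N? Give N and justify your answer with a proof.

N = 5

At t = 4: 256 < 392, so the inequality fails and N ≥ 5. We prove 4^t ≥ 25t^2 - 2t for all t ≥ 5.
For the base case t = 5: 4^t = 1024 and 25t^2 - 2t = 615, so 1024 ≥ 615.
For the inductive step, assume it holds for an arbitrary r ≥ 5, so 4^r ≥ 25r^2 - 2r.
Then 4^(r + 1) = 4·(4^r) ≥ 4·(25r^2 - 2r).
Also, for r ≥ 5 we have 4·(25r^2 - 2r) ≥ 25(r+1)^2 - 2(r+1), since 4·(25r^2 - 2r) − (25(r+1)^2 - 2(r+1)) = 75r^2 - 56r - 23, which is nonnegative for all r ≥ 5.
Combining, 4^(r + 1) ≥ 25(r+1)^2 - 2(r+1).
Hence, by induction on t, the claim holds for every t ≥ 5.
Hence the smallest such N is 5.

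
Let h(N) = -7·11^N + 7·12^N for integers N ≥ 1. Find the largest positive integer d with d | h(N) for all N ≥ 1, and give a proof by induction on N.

d = 7

Computing the first values: h(1) = 7 and h(2) = 161; gcd(7, 161) = 7, so d ≤ 7.
We prove 7 | -7·11^N + 7·12^N for all N ≥ 1 by induction on N.
For the base case N = 1: h(1) = 7 = 7·(1), so 7 | h(1).
Inductive step: assume the claim holds for N = i, i.e. 7 | h(i). Then
h(i+1) − 12·h(i) = (-7·11^(i+1) + 7·12^(i+1)) − 12·(-7·11^i + 7·12^i) = (-7)·11^i·(11 − 12) = (7)·11^i. Since 7 | h(i) by the inductive hypothesis, 7 | 12·h(i); and 7 | 7 since 7 = 7·1. Therefore 7 | h(i+1).
By induction, the statement is established for all N ≥ 1.
Therefore the largest such d is 7.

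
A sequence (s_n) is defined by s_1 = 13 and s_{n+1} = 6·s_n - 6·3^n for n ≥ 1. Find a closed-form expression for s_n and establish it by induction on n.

s_n = 2·3^n + 7·6^(n - 1)

Computing the first terms: s_1 = 13, s_2 = 60, s_3 = 306. This suggests s_n = 2·3^n + 7·6^(n - 1).
For the base case n = 1: the formula gives 13 = 13 = s_1.
For the inductive step, assume it holds for an arbitrary i ≥ 1, so s_i = 2·3^i + 7·6^(i - 1).
Then s_{i+1} = 6·s_i - 6·3^i = 6·(2·3^i + 7·6^(i - 1)) - 6·3^i = 2·3^(i + 1) + 7·6^i = 2·3^(i+1) + 7·6^((i+1) - 1),
which is the claimed formula at n = i+1.
This completes the induction.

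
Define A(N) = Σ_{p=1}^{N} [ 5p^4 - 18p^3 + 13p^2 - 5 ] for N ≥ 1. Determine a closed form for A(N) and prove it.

A(N) = N(N^4 - 2N^3 - 3N^2 + 2N - 3)

We claim A(N) = N(N^4 - 2N^3 - 3N^2 + 2N - 3) for all N ≥ 1.
When N = 1: A(1) = -5, and the closed form gives -5. They agree.
Suppose the result is true for N = p, so A(p) = p(p^4 - 2p^3 - 3p^2 + 2p - 3).
Then A(p+1) = A(p) + (5p^4 + 2p^3 - 11p^2 - 8p - 5) = (p(p^4 - 2p^3 - 3p^2 + 2p - 3)) + (5p^4 + 2p^3 - 11p^2 - 8p - 5).
Simplifying, A(p+1) = (p + 1)(p^4 + 2p^3 - 3p^2 - 6p - 5) = (p+1)((p+1)^4 - 2(p+1)^3 - 3(p+1)^2 + 2(p+1) - 3),
which is the closed form with N = p+1.
Hence, by induction on N, the claim holds for every N ≥ 1.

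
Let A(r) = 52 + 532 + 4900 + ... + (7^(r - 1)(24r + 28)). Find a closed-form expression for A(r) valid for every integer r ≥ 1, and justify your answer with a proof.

A(r) = 4·7^r(r + 1) - 4

We claim A(r) = 4·7^r(r + 1) - 4 for all r ≥ 1.
For the base case r = 1: A(1) = 52, and the closed form gives 52. They agree.
Inductive step: suppose the statement holds for some m ≥ 1, so A(m) = 4·7^m(m + 1) - 4.
Then A(m+1) = A(m) + (7^m(24m + 52)) = (4·7^m(m + 1) - 4) + (7^m(24m + 52)).
Simplifying, A(m+1) = 28·7^m·m + 56·7^m - 4 = 4·7^(m+1)((m+1) + 1) - 4,
which is the closed form with r = m+1.
Hence, by induction on r, the claim holds for every r ≥ 1.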